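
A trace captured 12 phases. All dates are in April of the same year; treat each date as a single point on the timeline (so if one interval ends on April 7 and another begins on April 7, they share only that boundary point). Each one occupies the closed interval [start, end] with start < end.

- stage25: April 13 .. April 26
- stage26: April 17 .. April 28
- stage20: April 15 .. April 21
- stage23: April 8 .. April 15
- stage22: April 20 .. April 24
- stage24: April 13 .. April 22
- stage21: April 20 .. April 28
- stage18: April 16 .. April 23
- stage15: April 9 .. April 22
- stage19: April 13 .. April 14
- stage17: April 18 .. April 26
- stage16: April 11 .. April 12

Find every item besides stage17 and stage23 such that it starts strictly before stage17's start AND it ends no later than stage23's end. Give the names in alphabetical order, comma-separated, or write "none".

stage16, stage19

Conditions: its start is strictly before stage17's start (X.start < April 18) AND its end is no later than stage23's end (X.end <= April 15).
stage15: start April 9 < April 18? ✓; end April 22 <= April 15? ✗ → no.
stage16: start April 11 < April 18? ✓; end April 12 <= April 15? ✓ → yes.
stage18: start April 16 < April 18? ✓; end April 23 <= April 15? ✗ → no.
stage19: start April 13 < April 18? ✓; end April 14 <= April 15? ✓ → yes.
stage20: start April 15 < April 18? ✓; end April 21 <= April 15? ✗ → no.
stage21: start April 20 < April 18? ✗; end April 28 <= April 15? ✗ → no.
stage22: start April 20 < April 18? ✗; end April 24 <= April 15? ✗ → no.
stage24: start April 13 < April 18? ✓; end April 22 <= April 15? ✗ → no.
stage25: start April 13 < April 18? ✓; end April 26 <= April 15? ✗ → no.
stage26: start April 17 < April 18? ✓; end April 28 <= April 15? ✗ → no.
Result: stage16, stage19.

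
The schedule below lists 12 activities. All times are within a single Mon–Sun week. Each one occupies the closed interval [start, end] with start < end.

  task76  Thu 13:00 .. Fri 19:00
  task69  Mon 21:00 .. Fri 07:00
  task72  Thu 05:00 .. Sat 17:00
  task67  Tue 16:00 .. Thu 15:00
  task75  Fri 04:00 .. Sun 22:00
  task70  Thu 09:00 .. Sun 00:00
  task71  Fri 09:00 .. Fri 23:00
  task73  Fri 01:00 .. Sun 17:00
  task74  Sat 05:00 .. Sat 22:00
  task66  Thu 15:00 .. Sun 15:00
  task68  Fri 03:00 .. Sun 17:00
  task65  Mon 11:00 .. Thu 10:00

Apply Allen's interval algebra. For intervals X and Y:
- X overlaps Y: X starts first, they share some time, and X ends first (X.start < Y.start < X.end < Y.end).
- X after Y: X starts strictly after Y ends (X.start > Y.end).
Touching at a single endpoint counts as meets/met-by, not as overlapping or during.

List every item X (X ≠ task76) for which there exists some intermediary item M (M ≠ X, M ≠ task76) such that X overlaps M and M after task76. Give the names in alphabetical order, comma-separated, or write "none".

task72

Target task76 = [Thu 13:00, Fri 19:00].
Intermediaries M with M after task76: task74.
Via task74 — items with X overlaps task74: task72.
Union: task72.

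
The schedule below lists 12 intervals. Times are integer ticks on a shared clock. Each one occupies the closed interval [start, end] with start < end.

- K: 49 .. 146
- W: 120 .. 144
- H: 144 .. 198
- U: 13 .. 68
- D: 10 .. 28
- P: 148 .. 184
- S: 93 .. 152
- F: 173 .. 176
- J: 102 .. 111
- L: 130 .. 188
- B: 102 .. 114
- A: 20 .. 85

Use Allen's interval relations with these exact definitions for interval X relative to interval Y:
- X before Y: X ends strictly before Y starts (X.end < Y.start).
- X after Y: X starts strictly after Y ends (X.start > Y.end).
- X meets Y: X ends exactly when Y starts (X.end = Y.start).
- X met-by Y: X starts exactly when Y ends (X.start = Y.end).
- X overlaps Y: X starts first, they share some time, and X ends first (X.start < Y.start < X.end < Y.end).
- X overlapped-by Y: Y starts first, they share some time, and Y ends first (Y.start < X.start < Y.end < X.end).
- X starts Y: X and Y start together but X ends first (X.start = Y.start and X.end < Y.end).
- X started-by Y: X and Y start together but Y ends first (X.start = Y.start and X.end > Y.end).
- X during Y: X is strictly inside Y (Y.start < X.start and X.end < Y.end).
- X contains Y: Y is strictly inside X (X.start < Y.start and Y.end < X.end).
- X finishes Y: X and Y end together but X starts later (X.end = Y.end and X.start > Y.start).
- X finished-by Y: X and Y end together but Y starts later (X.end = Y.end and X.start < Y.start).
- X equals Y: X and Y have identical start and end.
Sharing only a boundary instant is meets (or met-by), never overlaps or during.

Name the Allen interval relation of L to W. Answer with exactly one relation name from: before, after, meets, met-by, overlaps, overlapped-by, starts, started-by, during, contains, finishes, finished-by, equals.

L = [130, 188]; W = [120, 144].
Compare endpoints: L.start > W.start, L.start < W.end, L.end > W.start, L.end > W.end.
That pattern is 'overlapped-by'.

overlapped-by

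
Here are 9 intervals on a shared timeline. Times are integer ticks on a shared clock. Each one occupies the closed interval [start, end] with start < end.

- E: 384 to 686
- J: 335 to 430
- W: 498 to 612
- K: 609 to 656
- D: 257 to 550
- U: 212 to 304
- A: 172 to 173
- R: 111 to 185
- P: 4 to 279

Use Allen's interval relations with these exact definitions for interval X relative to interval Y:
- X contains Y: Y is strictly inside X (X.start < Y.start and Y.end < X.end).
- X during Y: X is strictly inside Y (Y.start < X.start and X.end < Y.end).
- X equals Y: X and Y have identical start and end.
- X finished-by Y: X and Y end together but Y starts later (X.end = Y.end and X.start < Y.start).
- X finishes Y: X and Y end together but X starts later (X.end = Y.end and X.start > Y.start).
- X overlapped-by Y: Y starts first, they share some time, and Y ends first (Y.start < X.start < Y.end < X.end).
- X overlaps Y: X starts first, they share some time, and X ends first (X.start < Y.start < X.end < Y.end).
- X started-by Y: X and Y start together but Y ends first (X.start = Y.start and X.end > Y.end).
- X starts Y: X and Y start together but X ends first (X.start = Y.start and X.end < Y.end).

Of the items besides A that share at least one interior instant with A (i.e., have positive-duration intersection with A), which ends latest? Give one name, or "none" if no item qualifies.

Target A = [172, 173].
D [257, 550] → after → excluded.
E [384, 686] → after → excluded.
J [335, 430] → after → excluded.
K [609, 656] → after → excluded.
P [4, 279] → contains → candidate.
R [111, 185] → contains → candidate.
U [212, 304] → after → excluded.
W [498, 612] → after → excluded.
Among candidates, latest end is 279 → P.

P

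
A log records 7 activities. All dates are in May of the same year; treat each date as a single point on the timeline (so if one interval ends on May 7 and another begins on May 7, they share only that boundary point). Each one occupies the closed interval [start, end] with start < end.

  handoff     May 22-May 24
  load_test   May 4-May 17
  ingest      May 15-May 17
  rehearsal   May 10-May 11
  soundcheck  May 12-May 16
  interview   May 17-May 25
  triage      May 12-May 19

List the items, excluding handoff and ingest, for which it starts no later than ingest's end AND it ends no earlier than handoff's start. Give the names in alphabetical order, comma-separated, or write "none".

Conditions: its start is no later than ingest's end (X.start <= May 17) AND its end is no earlier than handoff's start (X.end >= May 22).
interview: start May 17 <= May 17? ✓; end May 25 >= May 22? ✓ → yes.
load_test: start May 4 <= May 17? ✓; end May 17 >= May 22? ✗ → no.
rehearsal: start May 10 <= May 17? ✓; end May 11 >= May 22? ✗ → no.
soundcheck: start May 12 <= May 17? ✓; end May 16 >= May 22? ✗ → no.
triage: start May 12 <= May 17? ✓; end May 19 >= May 22? ✗ → no.
Result: interview.

interview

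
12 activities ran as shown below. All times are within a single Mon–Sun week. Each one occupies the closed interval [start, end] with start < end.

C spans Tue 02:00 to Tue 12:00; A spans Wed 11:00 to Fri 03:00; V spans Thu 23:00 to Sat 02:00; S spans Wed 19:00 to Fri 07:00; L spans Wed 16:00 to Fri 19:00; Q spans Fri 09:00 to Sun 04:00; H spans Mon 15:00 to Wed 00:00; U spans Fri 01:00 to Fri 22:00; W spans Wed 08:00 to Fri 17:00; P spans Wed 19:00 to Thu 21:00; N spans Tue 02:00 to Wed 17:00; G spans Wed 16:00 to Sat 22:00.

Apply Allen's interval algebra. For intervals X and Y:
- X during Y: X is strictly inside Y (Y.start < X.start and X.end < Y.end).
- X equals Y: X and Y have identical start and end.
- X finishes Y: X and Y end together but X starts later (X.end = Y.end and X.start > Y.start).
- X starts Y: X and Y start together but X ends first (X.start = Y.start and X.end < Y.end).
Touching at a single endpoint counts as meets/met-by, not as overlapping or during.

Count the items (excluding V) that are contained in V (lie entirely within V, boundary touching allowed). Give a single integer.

1

Target V = [Thu 23:00, Sat 02:00].
A [Wed 11:00, Fri 03:00] → overlaps → no.
C [Tue 02:00, Tue 12:00] → before → no.
G [Wed 16:00, Sat 22:00] → contains → no.
H [Mon 15:00, Wed 00:00] → before → no.
L [Wed 16:00, Fri 19:00] → overlaps → no.
N [Tue 02:00, Wed 17:00] → before → no.
P [Wed 19:00, Thu 21:00] → before → no.
Q [Fri 09:00, Sun 04:00] → overlapped-by → no.
S [Wed 19:00, Fri 07:00] → overlaps → no.
U [Fri 01:00, Fri 22:00] → during → counts.
W [Wed 08:00, Fri 17:00] → overlaps → no.
Total: 1.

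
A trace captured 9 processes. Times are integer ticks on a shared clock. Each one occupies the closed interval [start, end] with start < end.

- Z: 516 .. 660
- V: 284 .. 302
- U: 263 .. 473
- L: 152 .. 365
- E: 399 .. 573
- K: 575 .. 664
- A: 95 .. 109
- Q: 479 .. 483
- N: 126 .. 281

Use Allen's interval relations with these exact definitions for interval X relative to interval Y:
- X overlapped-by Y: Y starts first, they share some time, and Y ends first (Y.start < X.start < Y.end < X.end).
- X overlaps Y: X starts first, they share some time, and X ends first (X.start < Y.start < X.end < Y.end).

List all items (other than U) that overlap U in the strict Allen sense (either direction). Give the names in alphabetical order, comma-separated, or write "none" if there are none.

E, L, N

Target U = [263, 473].
A [95, 109] → before → no.
E [399, 573] → overlapped-by → yes.
K [575, 664] → after → no.
L [152, 365] → overlaps → yes.
N [126, 281] → overlaps → yes.
Q [479, 483] → after → no.
V [284, 302] → during → no.
Z [516, 660] → after → no.
Result: E, L, N.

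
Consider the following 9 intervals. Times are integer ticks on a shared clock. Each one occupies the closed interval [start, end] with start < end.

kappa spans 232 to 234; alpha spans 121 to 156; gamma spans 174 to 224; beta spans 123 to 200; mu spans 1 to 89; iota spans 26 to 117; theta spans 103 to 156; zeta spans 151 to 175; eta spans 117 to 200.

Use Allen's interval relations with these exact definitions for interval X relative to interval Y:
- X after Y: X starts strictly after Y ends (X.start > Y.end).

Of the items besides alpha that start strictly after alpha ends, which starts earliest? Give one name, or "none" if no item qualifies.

Target alpha = [121, 156].
beta [123, 200] → overlapped-by → excluded.
eta [117, 200] → contains → excluded.
gamma [174, 224] → after → candidate.
iota [26, 117] → before → excluded.
kappa [232, 234] → after → candidate.
mu [1, 89] → before → excluded.
theta [103, 156] → finished-by → excluded.
zeta [151, 175] → overlapped-by → excluded.
Among candidates, earliest start is 174 → gamma.

gamma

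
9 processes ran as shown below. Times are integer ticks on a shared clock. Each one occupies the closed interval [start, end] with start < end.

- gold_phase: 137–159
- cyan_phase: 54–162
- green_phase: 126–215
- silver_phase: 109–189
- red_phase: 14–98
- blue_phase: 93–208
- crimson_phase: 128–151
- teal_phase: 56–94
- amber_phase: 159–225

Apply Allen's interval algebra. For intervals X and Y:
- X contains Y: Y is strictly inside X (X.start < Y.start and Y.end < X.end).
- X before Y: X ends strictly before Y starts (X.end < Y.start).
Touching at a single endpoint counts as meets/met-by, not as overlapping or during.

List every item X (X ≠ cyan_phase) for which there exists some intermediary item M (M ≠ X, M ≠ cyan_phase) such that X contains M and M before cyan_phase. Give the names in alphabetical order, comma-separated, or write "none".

Target cyan_phase = [54, 162].
Intermediaries M with M before cyan_phase: none.
Union: none.

none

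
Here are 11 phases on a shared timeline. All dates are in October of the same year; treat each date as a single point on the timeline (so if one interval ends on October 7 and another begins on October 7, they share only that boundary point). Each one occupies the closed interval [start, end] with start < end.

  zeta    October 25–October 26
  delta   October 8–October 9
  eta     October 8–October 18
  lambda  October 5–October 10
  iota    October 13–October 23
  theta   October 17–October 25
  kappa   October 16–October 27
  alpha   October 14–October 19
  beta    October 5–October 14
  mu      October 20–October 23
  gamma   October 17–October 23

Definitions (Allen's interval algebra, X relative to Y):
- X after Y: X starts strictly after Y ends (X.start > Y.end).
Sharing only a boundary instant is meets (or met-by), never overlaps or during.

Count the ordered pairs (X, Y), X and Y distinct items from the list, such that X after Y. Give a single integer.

Checking all 110 ordered pairs for relation 'after'; matching pairs in alphabetical order:
(alpha, delta): alpha after delta ✓
(alpha, lambda): alpha after lambda ✓
(gamma, beta): gamma after beta ✓
(gamma, delta): gamma after delta ✓
(gamma, lambda): gamma after lambda ✓
(iota, delta): iota after delta ✓
(iota, lambda): iota after lambda ✓
(kappa, beta): kappa after beta ✓
(kappa, delta): kappa after delta ✓
(kappa, lambda): kappa after lambda ✓
(mu, alpha): mu after alpha ✓
(mu, beta): mu after beta ✓
(mu, delta): mu after delta ✓
(mu, eta): mu after eta ✓
(mu, lambda): mu after lambda ✓
(theta, beta): theta after beta ✓
(theta, delta): theta after delta ✓
(theta, lambda): theta after lambda ✓
(zeta, alpha): zeta after alpha ✓
(zeta, beta): zeta after beta ✓
(zeta, delta): zeta after delta ✓
(zeta, eta): zeta after eta ✓
(zeta, gamma): zeta after gamma ✓
(zeta, iota): zeta after iota ✓
... plus 2 further pairs not listed.
Count: 26.

26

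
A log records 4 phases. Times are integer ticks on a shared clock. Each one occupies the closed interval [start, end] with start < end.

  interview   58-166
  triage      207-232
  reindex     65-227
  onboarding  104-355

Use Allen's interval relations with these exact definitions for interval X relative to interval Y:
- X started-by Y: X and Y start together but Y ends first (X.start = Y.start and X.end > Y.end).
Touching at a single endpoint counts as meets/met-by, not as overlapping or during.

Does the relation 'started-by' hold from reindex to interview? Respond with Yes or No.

No

reindex = [65, 227], interview = [58, 166].
Actual relation of reindex to interview: overlapped-by.
Asked whether 'started-by' holds → No.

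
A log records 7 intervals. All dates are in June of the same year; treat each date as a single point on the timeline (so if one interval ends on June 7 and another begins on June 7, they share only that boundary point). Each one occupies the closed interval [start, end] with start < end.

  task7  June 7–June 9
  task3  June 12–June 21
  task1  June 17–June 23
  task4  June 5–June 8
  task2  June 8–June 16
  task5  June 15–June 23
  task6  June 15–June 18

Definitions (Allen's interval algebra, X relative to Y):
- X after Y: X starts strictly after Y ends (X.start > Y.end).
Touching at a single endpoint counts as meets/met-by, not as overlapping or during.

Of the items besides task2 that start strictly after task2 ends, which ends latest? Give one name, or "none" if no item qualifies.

Target task2 = [June 8, June 16].
task1 [June 17, June 23] → after → candidate.
task3 [June 12, June 21] → overlapped-by → excluded.
task4 [June 5, June 8] → meets → excluded.
task5 [June 15, June 23] → overlapped-by → excluded.
task6 [June 15, June 18] → overlapped-by → excluded.
task7 [June 7, June 9] → overlaps → excluded.
Among candidates, latest end is June 23 → task1.

task1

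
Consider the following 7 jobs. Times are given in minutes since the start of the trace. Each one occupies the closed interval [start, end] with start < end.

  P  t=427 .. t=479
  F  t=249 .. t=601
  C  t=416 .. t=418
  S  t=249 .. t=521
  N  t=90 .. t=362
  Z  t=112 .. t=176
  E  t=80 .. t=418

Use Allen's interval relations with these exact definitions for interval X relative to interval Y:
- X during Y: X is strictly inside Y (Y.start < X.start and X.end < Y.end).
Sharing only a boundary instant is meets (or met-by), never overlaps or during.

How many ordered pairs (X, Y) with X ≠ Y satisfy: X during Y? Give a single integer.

Checking all 42 ordered pairs for relation 'during'; matching pairs in alphabetical order:
(C, F): C during F ✓
(C, S): C during S ✓
(N, E): N during E ✓
(P, F): P during F ✓
(P, S): P during S ✓
(Z, E): Z during E ✓
(Z, N): Z during N ✓
Count: 7.

7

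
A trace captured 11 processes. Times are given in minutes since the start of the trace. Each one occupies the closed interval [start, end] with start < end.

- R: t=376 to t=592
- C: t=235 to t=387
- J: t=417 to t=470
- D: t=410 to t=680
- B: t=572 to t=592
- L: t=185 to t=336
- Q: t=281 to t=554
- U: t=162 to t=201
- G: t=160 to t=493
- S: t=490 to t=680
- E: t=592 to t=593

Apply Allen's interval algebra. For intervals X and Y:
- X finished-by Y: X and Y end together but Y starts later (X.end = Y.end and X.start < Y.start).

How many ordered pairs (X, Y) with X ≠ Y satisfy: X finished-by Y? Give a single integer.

Checking all 110 ordered pairs for relation 'finished-by'; matching pairs in alphabetical order:
(D, S): D finished-by S ✓
(R, B): R finished-by B ✓
Count: 2.

2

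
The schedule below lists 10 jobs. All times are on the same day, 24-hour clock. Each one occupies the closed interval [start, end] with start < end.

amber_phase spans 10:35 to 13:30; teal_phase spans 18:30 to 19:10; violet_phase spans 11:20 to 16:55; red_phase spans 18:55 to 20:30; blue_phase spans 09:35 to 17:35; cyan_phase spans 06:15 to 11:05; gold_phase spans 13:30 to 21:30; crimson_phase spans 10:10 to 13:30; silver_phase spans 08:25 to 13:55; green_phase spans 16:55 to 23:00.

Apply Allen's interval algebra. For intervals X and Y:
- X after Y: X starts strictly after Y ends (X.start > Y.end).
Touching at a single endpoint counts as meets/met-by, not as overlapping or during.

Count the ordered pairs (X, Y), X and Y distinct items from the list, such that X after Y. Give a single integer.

18

Checking all 90 ordered pairs for relation 'after'; matching pairs in alphabetical order:
(gold_phase, cyan_phase): gold_phase after cyan_phase ✓
(green_phase, amber_phase): green_phase after amber_phase ✓
(green_phase, crimson_phase): green_phase after crimson_phase ✓
(green_phase, cyan_phase): green_phase after cyan_phase ✓
(green_phase, silver_phase): green_phase after silver_phase ✓
(red_phase, amber_phase): red_phase after amber_phase ✓
(red_phase, blue_phase): red_phase after blue_phase ✓
(red_phase, crimson_phase): red_phase after crimson_phase ✓
(red_phase, cyan_phase): red_phase after cyan_phase ✓
(red_phase, silver_phase): red_phase after silver_phase ✓
(red_phase, violet_phase): red_phase after violet_phase ✓
(teal_phase, amber_phase): teal_phase after amber_phase ✓
(teal_phase, blue_phase): teal_phase after blue_phase ✓
(teal_phase, crimson_phase): teal_phase after crimson_phase ✓
(teal_phase, cyan_phase): teal_phase after cyan_phase ✓
(teal_phase, silver_phase): teal_phase after silver_phase ✓
(teal_phase, violet_phase): teal_phase after violet_phase ✓
(violet_phase, cyan_phase): violet_phase after cyan_phase ✓
Count: 18.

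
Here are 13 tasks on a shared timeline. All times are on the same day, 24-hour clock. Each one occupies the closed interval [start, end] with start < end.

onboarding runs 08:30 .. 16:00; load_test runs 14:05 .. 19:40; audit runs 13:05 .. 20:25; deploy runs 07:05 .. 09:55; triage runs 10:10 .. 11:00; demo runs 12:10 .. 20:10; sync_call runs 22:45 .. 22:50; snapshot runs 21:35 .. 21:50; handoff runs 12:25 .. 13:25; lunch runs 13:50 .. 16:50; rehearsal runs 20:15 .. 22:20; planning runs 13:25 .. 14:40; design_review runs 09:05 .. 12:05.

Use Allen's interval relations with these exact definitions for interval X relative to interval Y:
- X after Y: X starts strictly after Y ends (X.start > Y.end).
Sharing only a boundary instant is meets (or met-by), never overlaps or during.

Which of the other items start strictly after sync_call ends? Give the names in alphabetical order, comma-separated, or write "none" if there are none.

Target sync_call = [22:45, 22:50].
audit [13:05, 20:25] → before → no.
demo [12:10, 20:10] → before → no.
deploy [07:05, 09:55] → before → no.
design_review [09:05, 12:05] → before → no.
handoff [12:25, 13:25] → before → no.
load_test [14:05, 19:40] → before → no.
lunch [13:50, 16:50] → before → no.
onboarding [08:30, 16:00] → before → no.
planning [13:25, 14:40] → before → no.
rehearsal [20:15, 22:20] → before → no.
snapshot [21:35, 21:50] → before → no.
triage [10:10, 11:00] → before → no.
Result: none.

none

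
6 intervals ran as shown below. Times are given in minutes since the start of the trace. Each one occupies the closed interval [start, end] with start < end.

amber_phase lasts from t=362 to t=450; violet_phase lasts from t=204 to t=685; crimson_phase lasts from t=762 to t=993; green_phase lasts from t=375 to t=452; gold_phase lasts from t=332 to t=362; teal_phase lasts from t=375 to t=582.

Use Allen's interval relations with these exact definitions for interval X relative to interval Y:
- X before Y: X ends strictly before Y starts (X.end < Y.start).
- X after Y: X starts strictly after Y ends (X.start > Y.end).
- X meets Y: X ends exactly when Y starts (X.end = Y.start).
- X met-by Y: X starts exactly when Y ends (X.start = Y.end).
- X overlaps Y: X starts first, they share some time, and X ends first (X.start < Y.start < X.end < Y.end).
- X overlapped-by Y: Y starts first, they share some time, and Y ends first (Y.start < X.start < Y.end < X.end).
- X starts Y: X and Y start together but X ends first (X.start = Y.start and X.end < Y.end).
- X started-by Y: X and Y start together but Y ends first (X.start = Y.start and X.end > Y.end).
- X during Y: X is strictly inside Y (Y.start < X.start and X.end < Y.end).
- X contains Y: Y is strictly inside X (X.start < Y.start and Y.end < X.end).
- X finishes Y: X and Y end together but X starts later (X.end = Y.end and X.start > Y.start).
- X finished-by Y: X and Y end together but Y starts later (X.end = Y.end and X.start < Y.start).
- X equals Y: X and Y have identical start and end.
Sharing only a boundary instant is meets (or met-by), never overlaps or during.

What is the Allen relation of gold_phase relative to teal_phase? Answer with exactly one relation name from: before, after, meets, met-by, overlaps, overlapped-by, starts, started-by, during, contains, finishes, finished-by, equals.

gold_phase = [t=332, t=362]; teal_phase = [t=375, t=582].
Compare endpoints: gold_phase.start < teal_phase.start, gold_phase.start < teal_phase.end, gold_phase.end < teal_phase.start, gold_phase.end < teal_phase.end.
That pattern is 'before'.

before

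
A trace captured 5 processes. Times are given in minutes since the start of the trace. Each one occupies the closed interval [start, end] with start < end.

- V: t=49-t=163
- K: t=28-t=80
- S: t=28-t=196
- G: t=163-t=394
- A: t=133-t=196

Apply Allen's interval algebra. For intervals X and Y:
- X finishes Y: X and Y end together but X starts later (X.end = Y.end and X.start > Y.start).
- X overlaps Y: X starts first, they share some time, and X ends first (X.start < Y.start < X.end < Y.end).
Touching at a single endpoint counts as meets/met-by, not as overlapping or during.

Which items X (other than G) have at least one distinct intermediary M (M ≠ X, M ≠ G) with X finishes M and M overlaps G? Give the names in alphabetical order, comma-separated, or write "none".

A

Target G = [t=163, t=394].
Intermediaries M with M overlaps G: A, S.
Via A — items with X finishes A: none.
Via S — items with X finishes S: A.
Union: A.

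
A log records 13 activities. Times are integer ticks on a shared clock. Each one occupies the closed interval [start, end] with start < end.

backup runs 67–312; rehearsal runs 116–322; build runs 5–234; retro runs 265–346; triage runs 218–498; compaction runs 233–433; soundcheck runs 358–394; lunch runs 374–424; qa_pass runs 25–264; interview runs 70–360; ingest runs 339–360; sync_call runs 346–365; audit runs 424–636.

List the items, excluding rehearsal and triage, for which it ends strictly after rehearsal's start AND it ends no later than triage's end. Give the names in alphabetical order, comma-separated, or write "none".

backup, build, compaction, ingest, interview, lunch, qa_pass, retro, soundcheck, sync_call

Conditions: its end is strictly after rehearsal's start (X.end > 116) AND its end is no later than triage's end (X.end <= 498).
audit: end 636 > 116? ✓; end 636 <= 498? ✗ → no.
backup: end 312 > 116? ✓; end 312 <= 498? ✓ → yes.
build: end 234 > 116? ✓; end 234 <= 498? ✓ → yes.
compaction: end 433 > 116? ✓; end 433 <= 498? ✓ → yes.
ingest: end 360 > 116? ✓; end 360 <= 498? ✓ → yes.
interview: end 360 > 116? ✓; end 360 <= 498? ✓ → yes.
lunch: end 424 > 116? ✓; end 424 <= 498? ✓ → yes.
qa_pass: end 264 > 116? ✓; end 264 <= 498? ✓ → yes.
retro: end 346 > 116? ✓; end 346 <= 498? ✓ → yes.
soundcheck: end 394 > 116? ✓; end 394 <= 498? ✓ → yes.
sync_call: end 365 > 116? ✓; end 365 <= 498? ✓ → yes.
Result: backup, build, compaction, ingest, interview, lunch, qa_pass, retro, soundcheck, sync_call.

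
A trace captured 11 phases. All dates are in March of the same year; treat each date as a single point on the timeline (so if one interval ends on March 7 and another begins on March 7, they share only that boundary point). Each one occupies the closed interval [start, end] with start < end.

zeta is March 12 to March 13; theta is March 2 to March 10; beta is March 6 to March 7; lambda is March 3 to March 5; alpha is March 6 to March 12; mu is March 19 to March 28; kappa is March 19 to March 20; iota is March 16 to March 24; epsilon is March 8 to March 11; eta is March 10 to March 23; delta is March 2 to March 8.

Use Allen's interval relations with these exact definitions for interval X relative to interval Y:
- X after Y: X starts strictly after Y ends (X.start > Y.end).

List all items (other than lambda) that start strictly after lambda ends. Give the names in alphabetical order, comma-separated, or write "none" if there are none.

alpha, beta, epsilon, eta, iota, kappa, mu, zeta

Target lambda = [March 3, March 5].
alpha [March 6, March 12] → after → yes.
beta [March 6, March 7] → after → yes.
delta [March 2, March 8] → contains → no.
epsilon [March 8, March 11] → after → yes.
eta [March 10, March 23] → after → yes.
iota [March 16, March 24] → after → yes.
kappa [March 19, March 20] → after → yes.
mu [March 19, March 28] → after → yes.
theta [March 2, March 10] → contains → no.
zeta [March 12, March 13] → after → yes.
Result: alpha, beta, epsilon, eta, iota, kappa, mu, zeta.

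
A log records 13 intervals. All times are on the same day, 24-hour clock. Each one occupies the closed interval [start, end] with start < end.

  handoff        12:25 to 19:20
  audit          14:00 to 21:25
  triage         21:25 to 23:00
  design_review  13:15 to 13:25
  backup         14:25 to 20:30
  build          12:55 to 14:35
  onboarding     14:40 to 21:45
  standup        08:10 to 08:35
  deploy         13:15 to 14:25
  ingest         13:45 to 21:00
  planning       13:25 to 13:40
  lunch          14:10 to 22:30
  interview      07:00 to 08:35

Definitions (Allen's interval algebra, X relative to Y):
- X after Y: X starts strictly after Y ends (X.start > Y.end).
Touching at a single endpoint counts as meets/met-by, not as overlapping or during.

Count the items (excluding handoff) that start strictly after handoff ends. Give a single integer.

1

Target handoff = [12:25, 19:20].
audit [14:00, 21:25] → overlapped-by → no.
backup [14:25, 20:30] → overlapped-by → no.
build [12:55, 14:35] → during → no.
deploy [13:15, 14:25] → during → no.
design_review [13:15, 13:25] → during → no.
ingest [13:45, 21:00] → overlapped-by → no.
interview [07:00, 08:35] → before → no.
lunch [14:10, 22:30] → overlapped-by → no.
onboarding [14:40, 21:45] → overlapped-by → no.
planning [13:25, 13:40] → during → no.
standup [08:10, 08:35] → before → no.
triage [21:25, 23:00] → after → counts.
Total: 1.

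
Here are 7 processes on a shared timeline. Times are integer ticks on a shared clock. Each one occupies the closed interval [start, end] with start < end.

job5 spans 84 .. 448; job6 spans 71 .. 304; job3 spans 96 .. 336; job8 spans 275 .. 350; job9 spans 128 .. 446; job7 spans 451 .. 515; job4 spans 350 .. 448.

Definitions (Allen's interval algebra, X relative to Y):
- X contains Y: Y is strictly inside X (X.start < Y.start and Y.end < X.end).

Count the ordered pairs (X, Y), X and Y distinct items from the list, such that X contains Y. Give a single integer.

4

Checking all 42 ordered pairs for relation 'contains'; matching pairs in alphabetical order:
(job5, job3): job5 contains job3 ✓
(job5, job8): job5 contains job8 ✓
(job5, job9): job5 contains job9 ✓
(job9, job8): job9 contains job8 ✓
Count: 4.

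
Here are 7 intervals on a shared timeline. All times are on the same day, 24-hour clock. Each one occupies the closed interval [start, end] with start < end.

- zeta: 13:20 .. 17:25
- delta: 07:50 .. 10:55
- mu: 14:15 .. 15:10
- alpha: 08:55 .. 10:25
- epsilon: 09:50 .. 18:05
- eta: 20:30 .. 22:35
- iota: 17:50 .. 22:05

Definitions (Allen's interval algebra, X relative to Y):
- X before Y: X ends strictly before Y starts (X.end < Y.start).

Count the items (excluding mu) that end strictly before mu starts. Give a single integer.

2

Target mu = [14:15, 15:10].
alpha [08:55, 10:25] → before → counts.
delta [07:50, 10:55] → before → counts.
epsilon [09:50, 18:05] → contains → no.
eta [20:30, 22:35] → after → no.
iota [17:50, 22:05] → after → no.
zeta [13:20, 17:25] → contains → no.
Total: 2.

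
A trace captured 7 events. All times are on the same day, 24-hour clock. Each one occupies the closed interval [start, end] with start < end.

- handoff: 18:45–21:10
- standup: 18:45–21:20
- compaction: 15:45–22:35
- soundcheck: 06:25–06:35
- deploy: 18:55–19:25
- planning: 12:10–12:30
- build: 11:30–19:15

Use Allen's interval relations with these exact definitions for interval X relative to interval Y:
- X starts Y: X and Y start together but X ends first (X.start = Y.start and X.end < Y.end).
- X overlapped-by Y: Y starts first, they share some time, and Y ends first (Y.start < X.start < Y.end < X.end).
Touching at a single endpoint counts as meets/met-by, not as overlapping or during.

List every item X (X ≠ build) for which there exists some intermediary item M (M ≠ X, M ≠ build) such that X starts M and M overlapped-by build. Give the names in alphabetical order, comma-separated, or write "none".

Target build = [11:30, 19:15].
Intermediaries M with M overlapped-by build: compaction, deploy, handoff, standup.
Via compaction — items with X starts compaction: none.
Via deploy — items with X starts deploy: none.
Via handoff — items with X starts handoff: none.
Via standup — items with X starts standup: handoff.
Union: handoff.

handoff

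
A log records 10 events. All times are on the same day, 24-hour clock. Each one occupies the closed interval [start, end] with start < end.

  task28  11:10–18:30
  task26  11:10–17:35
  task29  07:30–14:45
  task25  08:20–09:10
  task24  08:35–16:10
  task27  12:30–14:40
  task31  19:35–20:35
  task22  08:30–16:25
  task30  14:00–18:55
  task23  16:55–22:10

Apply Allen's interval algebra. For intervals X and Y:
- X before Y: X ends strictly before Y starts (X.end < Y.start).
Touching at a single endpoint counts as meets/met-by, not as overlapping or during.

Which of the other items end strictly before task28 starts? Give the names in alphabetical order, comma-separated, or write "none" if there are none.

Target task28 = [11:10, 18:30].
task22 [08:30, 16:25] → overlaps → no.
task23 [16:55, 22:10] → overlapped-by → no.
task24 [08:35, 16:10] → overlaps → no.
task25 [08:20, 09:10] → before → yes.
task26 [11:10, 17:35] → starts → no.
task27 [12:30, 14:40] → during → no.
task29 [07:30, 14:45] → overlaps → no.
task30 [14:00, 18:55] → overlapped-by → no.
task31 [19:35, 20:35] → after → no.
Result: task25.

task25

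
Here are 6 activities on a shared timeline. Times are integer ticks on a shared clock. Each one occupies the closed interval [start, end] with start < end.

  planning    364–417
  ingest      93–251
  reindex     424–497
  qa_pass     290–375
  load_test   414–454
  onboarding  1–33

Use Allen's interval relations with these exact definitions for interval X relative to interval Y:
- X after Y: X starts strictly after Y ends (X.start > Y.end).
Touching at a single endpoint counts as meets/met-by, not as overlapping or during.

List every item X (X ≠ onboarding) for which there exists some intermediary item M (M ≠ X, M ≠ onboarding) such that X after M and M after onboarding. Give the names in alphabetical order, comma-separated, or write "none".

Target onboarding = [1, 33].
Intermediaries M with M after onboarding: ingest, load_test, planning, qa_pass, reindex.
Via ingest — items with X after ingest: load_test, planning, qa_pass, reindex.
Via load_test — items with X after load_test: none.
Via planning — items with X after planning: reindex.
Via qa_pass — items with X after qa_pass: load_test, reindex.
Via reindex — items with X after reindex: none.
Union: load_test, planning, qa_pass, reindex.

load_test, planning, qa_pass, reindex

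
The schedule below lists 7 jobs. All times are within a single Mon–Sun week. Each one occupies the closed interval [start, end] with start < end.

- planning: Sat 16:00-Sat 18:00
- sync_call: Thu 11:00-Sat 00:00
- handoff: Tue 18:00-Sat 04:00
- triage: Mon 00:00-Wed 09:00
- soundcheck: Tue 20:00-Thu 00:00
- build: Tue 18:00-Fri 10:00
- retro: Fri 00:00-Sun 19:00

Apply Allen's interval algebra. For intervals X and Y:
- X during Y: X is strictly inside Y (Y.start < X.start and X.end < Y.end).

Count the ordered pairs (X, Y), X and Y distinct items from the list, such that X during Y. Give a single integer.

4

Checking all 42 ordered pairs for relation 'during'; matching pairs in alphabetical order:
(planning, retro): planning during retro ✓
(soundcheck, build): soundcheck during build ✓
(soundcheck, handoff): soundcheck during handoff ✓
(sync_call, handoff): sync_call during handoff ✓
Count: 4.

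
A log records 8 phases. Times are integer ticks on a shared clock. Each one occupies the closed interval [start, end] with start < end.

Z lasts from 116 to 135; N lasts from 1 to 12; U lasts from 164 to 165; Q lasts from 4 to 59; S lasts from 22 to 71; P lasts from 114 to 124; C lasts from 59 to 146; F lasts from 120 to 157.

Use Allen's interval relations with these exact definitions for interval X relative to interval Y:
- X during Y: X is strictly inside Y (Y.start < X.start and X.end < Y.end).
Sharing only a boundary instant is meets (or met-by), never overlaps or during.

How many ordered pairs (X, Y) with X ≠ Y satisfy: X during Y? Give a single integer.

Checking all 56 ordered pairs for relation 'during'; matching pairs in alphabetical order:
(P, C): P during C ✓
(Z, C): Z during C ✓
Count: 2.

2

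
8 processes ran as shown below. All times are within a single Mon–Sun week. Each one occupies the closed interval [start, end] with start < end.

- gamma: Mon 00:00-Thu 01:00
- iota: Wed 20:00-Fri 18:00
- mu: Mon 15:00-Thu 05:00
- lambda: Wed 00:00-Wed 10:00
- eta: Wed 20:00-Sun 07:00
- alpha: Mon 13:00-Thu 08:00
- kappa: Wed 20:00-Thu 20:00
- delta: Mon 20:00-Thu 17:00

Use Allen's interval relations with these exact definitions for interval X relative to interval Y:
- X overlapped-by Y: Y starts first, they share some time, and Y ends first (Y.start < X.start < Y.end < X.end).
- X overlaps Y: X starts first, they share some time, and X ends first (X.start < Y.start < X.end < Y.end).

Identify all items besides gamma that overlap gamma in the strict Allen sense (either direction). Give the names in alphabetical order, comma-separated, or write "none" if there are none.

alpha, delta, eta, iota, kappa, mu

Target gamma = [Mon 00:00, Thu 01:00].
alpha [Mon 13:00, Thu 08:00] → overlapped-by → yes.
delta [Mon 20:00, Thu 17:00] → overlapped-by → yes.
eta [Wed 20:00, Sun 07:00] → overlapped-by → yes.
iota [Wed 20:00, Fri 18:00] → overlapped-by → yes.
kappa [Wed 20:00, Thu 20:00] → overlapped-by → yes.
lambda [Wed 00:00, Wed 10:00] → during → no.
mu [Mon 15:00, Thu 05:00] → overlapped-by → yes.
Result: alpha, delta, eta, iota, kappa, mu.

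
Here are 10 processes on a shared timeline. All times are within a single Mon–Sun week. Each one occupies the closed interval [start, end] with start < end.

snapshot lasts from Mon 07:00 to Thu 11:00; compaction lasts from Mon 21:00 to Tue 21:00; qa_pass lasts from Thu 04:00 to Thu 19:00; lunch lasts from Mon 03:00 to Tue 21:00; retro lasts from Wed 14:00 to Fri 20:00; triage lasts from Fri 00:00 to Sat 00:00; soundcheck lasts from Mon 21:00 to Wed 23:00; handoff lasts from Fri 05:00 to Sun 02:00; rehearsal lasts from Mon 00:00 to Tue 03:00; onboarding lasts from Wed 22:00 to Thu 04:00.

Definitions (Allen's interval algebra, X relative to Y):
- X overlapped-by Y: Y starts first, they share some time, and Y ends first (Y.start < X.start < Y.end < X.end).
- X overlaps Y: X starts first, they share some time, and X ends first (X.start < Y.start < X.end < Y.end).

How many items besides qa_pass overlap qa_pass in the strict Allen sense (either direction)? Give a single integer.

Target qa_pass = [Thu 04:00, Thu 19:00].
compaction [Mon 21:00, Tue 21:00] → before → no.
handoff [Fri 05:00, Sun 02:00] → after → no.
lunch [Mon 03:00, Tue 21:00] → before → no.
onboarding [Wed 22:00, Thu 04:00] → meets → no.
rehearsal [Mon 00:00, Tue 03:00] → before → no.
retro [Wed 14:00, Fri 20:00] → contains → no.
snapshot [Mon 07:00, Thu 11:00] → overlaps → counts.
soundcheck [Mon 21:00, Wed 23:00] → before → no.
triage [Fri 00:00, Sat 00:00] → after → no.
Total: 1.

1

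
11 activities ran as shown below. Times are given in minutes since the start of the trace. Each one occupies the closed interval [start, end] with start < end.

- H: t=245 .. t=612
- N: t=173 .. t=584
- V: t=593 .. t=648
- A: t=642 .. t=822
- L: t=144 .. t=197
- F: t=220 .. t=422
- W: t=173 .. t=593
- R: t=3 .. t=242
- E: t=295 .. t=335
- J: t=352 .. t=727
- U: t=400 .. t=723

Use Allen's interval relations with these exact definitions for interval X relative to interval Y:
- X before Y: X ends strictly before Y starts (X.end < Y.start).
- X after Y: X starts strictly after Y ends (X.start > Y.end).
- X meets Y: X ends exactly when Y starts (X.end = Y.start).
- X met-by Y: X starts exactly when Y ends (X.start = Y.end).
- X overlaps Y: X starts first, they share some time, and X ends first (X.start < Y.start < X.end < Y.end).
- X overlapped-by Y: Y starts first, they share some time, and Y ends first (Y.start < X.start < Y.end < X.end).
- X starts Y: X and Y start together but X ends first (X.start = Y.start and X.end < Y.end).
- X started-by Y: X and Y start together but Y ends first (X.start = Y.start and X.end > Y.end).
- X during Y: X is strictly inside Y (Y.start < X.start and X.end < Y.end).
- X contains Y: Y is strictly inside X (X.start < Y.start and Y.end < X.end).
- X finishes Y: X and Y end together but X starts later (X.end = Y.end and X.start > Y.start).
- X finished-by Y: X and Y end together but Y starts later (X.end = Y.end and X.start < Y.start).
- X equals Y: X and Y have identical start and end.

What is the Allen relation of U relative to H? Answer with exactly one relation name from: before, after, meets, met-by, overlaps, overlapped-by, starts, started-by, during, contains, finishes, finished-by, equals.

U = [t=400, t=723]; H = [t=245, t=612].
Compare endpoints: U.start > H.start, U.start < H.end, U.end > H.start, U.end > H.end.
That pattern is 'overlapped-by'.

overlapped-by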